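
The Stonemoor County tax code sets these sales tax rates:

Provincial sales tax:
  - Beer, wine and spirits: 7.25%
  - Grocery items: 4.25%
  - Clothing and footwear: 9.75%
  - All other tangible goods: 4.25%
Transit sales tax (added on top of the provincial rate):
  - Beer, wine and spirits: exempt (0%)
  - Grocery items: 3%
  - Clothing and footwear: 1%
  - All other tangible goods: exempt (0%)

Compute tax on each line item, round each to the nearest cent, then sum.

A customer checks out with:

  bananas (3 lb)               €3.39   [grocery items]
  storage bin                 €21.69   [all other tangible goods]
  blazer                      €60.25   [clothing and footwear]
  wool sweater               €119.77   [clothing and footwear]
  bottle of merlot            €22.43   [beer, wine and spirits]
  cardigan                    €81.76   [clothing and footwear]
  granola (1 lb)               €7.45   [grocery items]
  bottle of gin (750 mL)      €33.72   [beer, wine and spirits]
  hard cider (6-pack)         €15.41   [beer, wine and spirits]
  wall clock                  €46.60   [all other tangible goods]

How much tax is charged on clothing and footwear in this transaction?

Blazer €60.25: clothing and footwear → 9.75% + 1% transit = 10.75% → €6.48
Wool sweater €119.77: clothing and footwear → 9.75% + 1% transit = 10.75% → €12.88
Cardigan €81.76: clothing and footwear → 9.75% + 1% transit = 10.75% → €8.79
Tax on clothing and footwear = €6.48 + €12.88 + €8.79 = €28.15

€28.15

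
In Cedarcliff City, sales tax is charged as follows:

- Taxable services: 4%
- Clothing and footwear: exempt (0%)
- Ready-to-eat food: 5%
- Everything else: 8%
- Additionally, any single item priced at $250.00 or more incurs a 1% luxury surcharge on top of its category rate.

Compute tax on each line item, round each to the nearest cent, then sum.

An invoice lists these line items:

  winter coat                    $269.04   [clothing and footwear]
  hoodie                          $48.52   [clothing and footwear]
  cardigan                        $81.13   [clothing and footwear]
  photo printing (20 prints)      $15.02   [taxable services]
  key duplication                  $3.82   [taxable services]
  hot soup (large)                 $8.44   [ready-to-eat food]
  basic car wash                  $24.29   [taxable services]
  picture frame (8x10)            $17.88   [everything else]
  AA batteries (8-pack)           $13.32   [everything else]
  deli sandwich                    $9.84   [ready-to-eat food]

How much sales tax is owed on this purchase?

$7.82

Winter coat $269.04: clothing and footwear → 0% + 1% surcharge = 1% → $2.69
Hoodie $48.52: clothing and footwear → 0% → $0.00
Cardigan $81.13: clothing and footwear → 0% → $0.00
Photo printing (20 prints) $15.02: taxable services → 4% → $0.60
Key duplication $3.82: taxable services → 4% → $0.15
Hot soup (large) $8.44: ready-to-eat food → 5% → $0.42
Basic car wash $24.29: taxable services → 4% → $0.97
Picture frame (8x10) $17.88: everything else → 8% → $1.43
AA batteries (8-pack) $13.32: everything else → 8% → $1.07
Deli sandwich $9.84: ready-to-eat food → 5% → $0.49
Total tax = $2.69 + $0.60 + $0.15 + $0.42 + $0.97 + $1.43 + $1.07 + $0.49 = $7.82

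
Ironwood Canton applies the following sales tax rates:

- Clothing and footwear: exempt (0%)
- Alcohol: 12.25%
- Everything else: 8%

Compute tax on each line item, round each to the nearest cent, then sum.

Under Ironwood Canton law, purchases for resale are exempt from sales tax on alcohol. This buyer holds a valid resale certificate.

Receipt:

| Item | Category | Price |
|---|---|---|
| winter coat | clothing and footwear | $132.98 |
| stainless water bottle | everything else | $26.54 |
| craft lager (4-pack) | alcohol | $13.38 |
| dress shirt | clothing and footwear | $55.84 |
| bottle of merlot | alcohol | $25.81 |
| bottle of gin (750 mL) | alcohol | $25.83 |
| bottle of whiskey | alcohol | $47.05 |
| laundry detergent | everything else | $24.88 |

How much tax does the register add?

Winter coat $132.98: clothing and footwear → 0% → $0.00
Stainless water bottle $26.54: everything else → 8% → $2.12
Craft lager (4-pack) $13.38: alcohol, buyer-exempt → 0% → $0.00
Dress shirt $55.84: clothing and footwear → 0% → $0.00
Bottle of merlot $25.81: alcohol, buyer-exempt → 0% → $0.00
Bottle of gin (750 mL) $25.83: alcohol, buyer-exempt → 0% → $0.00
Bottle of whiskey $47.05: alcohol, buyer-exempt → 0% → $0.00
Laundry detergent $24.88: everything else → 8% → $1.99
Total tax = $2.12 + $1.99 = $4.11

$4.11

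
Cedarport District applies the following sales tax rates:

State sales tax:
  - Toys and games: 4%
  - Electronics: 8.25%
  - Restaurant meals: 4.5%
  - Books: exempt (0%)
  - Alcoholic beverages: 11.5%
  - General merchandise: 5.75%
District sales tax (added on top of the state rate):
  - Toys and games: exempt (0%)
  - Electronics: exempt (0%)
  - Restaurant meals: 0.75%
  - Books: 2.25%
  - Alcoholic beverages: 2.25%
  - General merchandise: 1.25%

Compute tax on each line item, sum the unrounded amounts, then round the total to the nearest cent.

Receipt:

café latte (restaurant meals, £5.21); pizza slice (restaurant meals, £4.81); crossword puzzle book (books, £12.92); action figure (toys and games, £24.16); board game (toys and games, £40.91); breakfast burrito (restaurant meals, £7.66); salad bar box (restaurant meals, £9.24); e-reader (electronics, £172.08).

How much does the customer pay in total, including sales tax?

£295.49

Café latte £5.21: restaurant meals → 4.5% + 0.75% district = 5.25% → £0.273525
Pizza slice £4.81: restaurant meals → 4.5% + 0.75% district = 5.25% → £0.252525
Crossword puzzle book £12.92: books → 0% + 2.25% district = 2.25% → £0.2907
Action figure £24.16: toys and games → 4% + 0% district = 4% → £0.9664
Board game £40.91: toys and games → 4% + 0% district = 4% → £1.6364
Breakfast burrito £7.66: restaurant meals → 4.5% + 0.75% district = 5.25% → £0.40215
Salad bar box £9.24: restaurant meals → 4.5% + 0.75% district = 5.25% → £0.4851
E-reader £172.08: electronics → 8.25% + 0% district = 8.25% → £14.1966
Subtotal = £276.99; unrounded tax = £18.5034 → £18.50; total due = £295.49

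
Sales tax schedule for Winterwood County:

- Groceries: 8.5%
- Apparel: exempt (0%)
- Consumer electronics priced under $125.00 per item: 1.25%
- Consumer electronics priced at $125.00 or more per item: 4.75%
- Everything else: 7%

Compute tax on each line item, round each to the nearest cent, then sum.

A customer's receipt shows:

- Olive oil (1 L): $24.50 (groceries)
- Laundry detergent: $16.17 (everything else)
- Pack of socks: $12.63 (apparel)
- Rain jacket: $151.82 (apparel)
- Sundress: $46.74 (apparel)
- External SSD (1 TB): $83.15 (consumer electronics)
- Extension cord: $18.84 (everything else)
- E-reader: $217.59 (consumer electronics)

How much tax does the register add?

Olive oil (1 L) $24.50: groceries → 8.5% → $2.08
Laundry detergent $16.17: everything else → 7% → $1.13
Pack of socks $12.63: apparel → 0% → $0.00
Rain jacket $151.82: apparel → 0% → $0.00
Sundress $46.74: apparel → 0% → $0.00
External SSD (1 TB) $83.15: consumer electronics, under $125.00 → 1.25% → $1.04
Extension cord $18.84: everything else → 7% → $1.32
E-reader $217.59: consumer electronics, $125.00 or more → 4.75% → $10.34
Total tax = $2.08 + $1.13 + $1.04 + $1.32 + $10.34 = $15.91

$15.91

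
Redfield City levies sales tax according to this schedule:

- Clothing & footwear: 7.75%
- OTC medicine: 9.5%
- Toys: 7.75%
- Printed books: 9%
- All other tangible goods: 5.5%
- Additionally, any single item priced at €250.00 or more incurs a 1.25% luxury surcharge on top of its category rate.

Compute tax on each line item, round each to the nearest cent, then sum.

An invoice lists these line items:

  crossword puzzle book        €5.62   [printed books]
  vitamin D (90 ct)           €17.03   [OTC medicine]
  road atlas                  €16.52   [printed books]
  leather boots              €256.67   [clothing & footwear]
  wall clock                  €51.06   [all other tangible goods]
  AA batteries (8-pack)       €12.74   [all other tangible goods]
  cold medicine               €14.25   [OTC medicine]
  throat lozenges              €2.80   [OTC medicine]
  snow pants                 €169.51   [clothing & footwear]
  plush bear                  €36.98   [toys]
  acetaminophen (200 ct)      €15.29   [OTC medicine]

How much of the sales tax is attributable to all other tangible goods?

€3.51

Wall clock €51.06: all other tangible goods → 5.5% → €2.81
AA batteries (8-pack) €12.74: all other tangible goods → 5.5% → €0.70
Tax on all other tangible goods = €2.81 + €0.70 = €3.51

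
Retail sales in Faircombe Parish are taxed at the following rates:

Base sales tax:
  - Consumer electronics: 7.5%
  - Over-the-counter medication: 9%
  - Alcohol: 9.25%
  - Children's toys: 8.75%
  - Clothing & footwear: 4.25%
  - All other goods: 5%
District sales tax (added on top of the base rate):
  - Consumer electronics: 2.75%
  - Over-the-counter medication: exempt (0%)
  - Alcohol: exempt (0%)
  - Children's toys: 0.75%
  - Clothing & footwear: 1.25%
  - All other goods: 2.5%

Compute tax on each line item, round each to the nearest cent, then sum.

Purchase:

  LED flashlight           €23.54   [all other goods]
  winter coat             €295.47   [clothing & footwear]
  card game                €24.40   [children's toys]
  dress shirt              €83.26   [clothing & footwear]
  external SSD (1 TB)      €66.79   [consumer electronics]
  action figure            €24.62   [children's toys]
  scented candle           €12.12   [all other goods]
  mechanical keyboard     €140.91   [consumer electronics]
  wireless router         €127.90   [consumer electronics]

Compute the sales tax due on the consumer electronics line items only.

External SSD (1 TB) €66.79: consumer electronics → 7.5% + 2.75% district = 10.25% → €6.85
Mechanical keyboard €140.91: consumer electronics → 7.5% + 2.75% district = 10.25% → €14.44
Wireless router €127.90: consumer electronics → 7.5% + 2.75% district = 10.25% → €13.11
Tax on consumer electronics = €6.85 + €14.44 + €13.11 = €34.40

€34.40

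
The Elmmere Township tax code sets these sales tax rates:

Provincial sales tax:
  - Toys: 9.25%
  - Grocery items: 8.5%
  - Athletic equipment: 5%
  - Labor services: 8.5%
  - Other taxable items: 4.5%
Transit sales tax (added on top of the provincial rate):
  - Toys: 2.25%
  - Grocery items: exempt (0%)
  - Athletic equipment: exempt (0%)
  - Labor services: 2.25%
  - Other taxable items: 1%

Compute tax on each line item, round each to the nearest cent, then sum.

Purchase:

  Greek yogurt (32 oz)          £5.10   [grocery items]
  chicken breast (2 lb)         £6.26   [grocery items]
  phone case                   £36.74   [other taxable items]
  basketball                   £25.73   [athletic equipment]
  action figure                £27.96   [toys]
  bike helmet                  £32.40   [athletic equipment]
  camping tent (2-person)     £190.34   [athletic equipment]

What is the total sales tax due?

Greek yogurt (32 oz) £5.10: grocery items → 8.5% + 0% transit = 8.5% → £0.43
Chicken breast (2 lb) £6.26: grocery items → 8.5% + 0% transit = 8.5% → £0.53
Phone case £36.74: other taxable items → 4.5% + 1% transit = 5.5% → £2.02
Basketball £25.73: athletic equipment → 5% + 0% transit = 5% → £1.29
Action figure £27.96: toys → 9.25% + 2.25% transit = 11.5% → £3.22
Bike helmet £32.40: athletic equipment → 5% + 0% transit = 5% → £1.62
Camping tent (2-person) £190.34: athletic equipment → 5% + 0% transit = 5% → £9.52
Total tax = £0.43 + £0.53 + £2.02 + £1.29 + £3.22 + £1.62 + £9.52 = £18.63

£18.63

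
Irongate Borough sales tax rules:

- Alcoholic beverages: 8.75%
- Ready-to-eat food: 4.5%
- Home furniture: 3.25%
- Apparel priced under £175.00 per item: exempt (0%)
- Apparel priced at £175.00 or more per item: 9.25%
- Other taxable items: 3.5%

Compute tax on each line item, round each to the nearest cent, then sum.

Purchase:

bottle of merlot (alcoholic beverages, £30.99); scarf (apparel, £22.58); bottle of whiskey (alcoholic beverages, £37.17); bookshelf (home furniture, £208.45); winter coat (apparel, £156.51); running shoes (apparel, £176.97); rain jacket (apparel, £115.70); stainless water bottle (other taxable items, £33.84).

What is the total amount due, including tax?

£812.49

Bottle of merlot £30.99: alcoholic beverages → 8.75% → £2.71
Scarf £22.58: apparel, under £175.00 → 0% → £0.00
Bottle of whiskey £37.17: alcoholic beverages → 8.75% → £3.25
Bookshelf £208.45: home furniture → 3.25% → £6.77
Winter coat £156.51: apparel, under £175.00 → 0% → £0.00
Running shoes £176.97: apparel, £175.00 or more → 9.25% → £16.37
Rain jacket £115.70: apparel, under £175.00 → 0% → £0.00
Stainless water bottle £33.84: other taxable items → 3.5% → £1.18
Subtotal = £782.21; tax = £30.28; total due = £812.49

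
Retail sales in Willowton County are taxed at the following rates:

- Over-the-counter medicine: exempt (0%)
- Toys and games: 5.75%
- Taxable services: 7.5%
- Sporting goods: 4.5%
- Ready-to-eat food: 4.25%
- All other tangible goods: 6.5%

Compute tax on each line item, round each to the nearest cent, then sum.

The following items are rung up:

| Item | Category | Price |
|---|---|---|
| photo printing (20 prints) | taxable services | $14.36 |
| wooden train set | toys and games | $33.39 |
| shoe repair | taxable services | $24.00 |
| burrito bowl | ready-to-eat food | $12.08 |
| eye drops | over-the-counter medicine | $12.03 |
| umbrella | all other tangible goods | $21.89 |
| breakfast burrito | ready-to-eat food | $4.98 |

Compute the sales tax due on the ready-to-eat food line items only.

Burrito bowl $12.08: ready-to-eat food → 4.25% → $0.51
Breakfast burrito $4.98: ready-to-eat food → 4.25% → $0.21
Tax on ready-to-eat food = $0.51 + $0.21 = $0.72

$0.72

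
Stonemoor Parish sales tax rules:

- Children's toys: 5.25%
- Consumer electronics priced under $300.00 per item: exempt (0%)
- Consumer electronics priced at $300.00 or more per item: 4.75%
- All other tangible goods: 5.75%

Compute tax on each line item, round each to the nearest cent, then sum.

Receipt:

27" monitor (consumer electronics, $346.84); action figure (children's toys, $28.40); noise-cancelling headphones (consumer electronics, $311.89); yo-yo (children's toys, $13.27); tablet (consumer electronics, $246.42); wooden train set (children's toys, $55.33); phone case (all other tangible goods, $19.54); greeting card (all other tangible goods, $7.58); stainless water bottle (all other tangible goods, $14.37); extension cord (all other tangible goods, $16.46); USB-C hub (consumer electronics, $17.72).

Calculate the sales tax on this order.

$39.71

27" monitor $346.84: consumer electronics, $300.00 or more → 4.75% → $16.47
Action figure $28.40: children's toys → 5.25% → $1.49
Noise-cancelling headphones $311.89: consumer electronics, $300.00 or more → 4.75% → $14.81
Yo-yo $13.27: children's toys → 5.25% → $0.70
Tablet $246.42: consumer electronics, under $300.00 → 0% → $0.00
Wooden train set $55.33: children's toys → 5.25% → $2.90
Phone case $19.54: all other tangible goods → 5.75% → $1.12
Greeting card $7.58: all other tangible goods → 5.75% → $0.44
Stainless water bottle $14.37: all other tangible goods → 5.75% → $0.83
Extension cord $16.46: all other tangible goods → 5.75% → $0.95
USB-C hub $17.72: consumer electronics, under $300.00 → 0% → $0.00
Total tax = $16.47 + $1.49 + $14.81 + $0.70 + $2.90 + $1.12 + $0.44 + $0.83 + $0.95 = $39.71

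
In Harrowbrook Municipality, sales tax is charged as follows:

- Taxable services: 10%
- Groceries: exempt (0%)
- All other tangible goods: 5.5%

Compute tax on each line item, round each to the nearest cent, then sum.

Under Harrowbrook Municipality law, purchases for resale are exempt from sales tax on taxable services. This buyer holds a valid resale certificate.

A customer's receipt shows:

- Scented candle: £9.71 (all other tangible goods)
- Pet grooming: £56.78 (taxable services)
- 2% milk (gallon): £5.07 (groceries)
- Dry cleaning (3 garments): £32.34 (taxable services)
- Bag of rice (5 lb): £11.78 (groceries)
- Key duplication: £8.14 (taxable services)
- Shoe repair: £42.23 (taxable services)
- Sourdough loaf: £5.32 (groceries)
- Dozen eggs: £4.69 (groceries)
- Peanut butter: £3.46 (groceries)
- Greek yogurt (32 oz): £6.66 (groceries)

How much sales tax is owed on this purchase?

£0.53

Scented candle £9.71: all other tangible goods → 5.5% → £0.53
Pet grooming £56.78: taxable services, buyer-exempt → 0% → £0.00
2% milk (gallon) £5.07: groceries → 0% → £0.00
Dry cleaning (3 garments) £32.34: taxable services, buyer-exempt → 0% → £0.00
Bag of rice (5 lb) £11.78: groceries → 0% → £0.00
Key duplication £8.14: taxable services, buyer-exempt → 0% → £0.00
Shoe repair £42.23: taxable services, buyer-exempt → 0% → £0.00
Sourdough loaf £5.32: groceries → 0% → £0.00
Dozen eggs £4.69: groceries → 0% → £0.00
Peanut butter £3.46: groceries → 0% → £0.00
Greek yogurt (32 oz) £6.66: groceries → 0% → £0.00
Total tax = £0.53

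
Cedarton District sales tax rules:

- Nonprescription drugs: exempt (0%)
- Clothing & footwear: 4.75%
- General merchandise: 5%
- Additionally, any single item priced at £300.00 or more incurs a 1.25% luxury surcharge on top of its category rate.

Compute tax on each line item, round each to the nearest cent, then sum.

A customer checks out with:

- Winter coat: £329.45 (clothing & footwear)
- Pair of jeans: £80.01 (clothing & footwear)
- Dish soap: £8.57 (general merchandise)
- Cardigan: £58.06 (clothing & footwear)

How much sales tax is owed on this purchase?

Winter coat £329.45: clothing & footwear → 4.75% + 1.25% surcharge = 6% → £19.77
Pair of jeans £80.01: clothing & footwear → 4.75% → £3.80
Dish soap £8.57: general merchandise → 5% → £0.43
Cardigan £58.06: clothing & footwear → 4.75% → £2.76
Total tax = £19.77 + £3.80 + £0.43 + £2.76 = £26.76

£26.76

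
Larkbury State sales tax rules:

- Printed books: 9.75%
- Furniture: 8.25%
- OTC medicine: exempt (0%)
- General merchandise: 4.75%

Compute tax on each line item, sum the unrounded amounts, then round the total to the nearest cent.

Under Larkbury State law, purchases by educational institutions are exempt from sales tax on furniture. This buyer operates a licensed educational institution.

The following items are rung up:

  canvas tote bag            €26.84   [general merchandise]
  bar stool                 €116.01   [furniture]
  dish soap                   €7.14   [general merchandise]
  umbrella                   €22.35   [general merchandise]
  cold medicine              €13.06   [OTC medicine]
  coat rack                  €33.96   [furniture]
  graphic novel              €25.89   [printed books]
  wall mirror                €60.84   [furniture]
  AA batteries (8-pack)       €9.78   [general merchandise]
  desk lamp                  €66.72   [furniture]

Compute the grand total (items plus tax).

Canvas tote bag €26.84: general merchandise → 4.75% → €1.2749
Bar stool €116.01: furniture, buyer-exempt → 0% → €0.00
Dish soap €7.14: general merchandise → 4.75% → €0.33915
Umbrella €22.35: general merchandise → 4.75% → €1.061625
Cold medicine €13.06: OTC medicine → 0% → €0.00
Coat rack €33.96: furniture, buyer-exempt → 0% → €0.00
Graphic novel €25.89: printed books → 9.75% → €2.524275
Wall mirror €60.84: furniture, buyer-exempt → 0% → €0.00
AA batteries (8-pack) €9.78: general merchandise → 4.75% → €0.46455
Desk lamp €66.72: furniture, buyer-exempt → 0% → €0.00
Subtotal = €382.59; unrounded tax = €5.6645 → €5.66; total due = €388.25

€388.25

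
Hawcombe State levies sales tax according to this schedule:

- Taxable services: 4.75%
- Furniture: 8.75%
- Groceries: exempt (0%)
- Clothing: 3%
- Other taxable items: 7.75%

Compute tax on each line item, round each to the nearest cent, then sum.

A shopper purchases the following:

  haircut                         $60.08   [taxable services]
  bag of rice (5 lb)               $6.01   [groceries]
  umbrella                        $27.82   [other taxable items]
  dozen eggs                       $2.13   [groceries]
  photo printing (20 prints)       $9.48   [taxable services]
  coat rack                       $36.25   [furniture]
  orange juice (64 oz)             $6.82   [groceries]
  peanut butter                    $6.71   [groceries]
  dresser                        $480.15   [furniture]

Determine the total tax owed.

Haircut $60.08: taxable services → 4.75% → $2.85
Bag of rice (5 lb) $6.01: groceries → 0% → $0.00
Umbrella $27.82: other taxable items → 7.75% → $2.16
Dozen eggs $2.13: groceries → 0% → $0.00
Photo printing (20 prints) $9.48: taxable services → 4.75% → $0.45
Coat rack $36.25: furniture → 8.75% → $3.17
Orange juice (64 oz) $6.82: groceries → 0% → $0.00
Peanut butter $6.71: groceries → 0% → $0.00
Dresser $480.15: furniture → 8.75% → $42.01
Total tax = $2.85 + $2.16 + $0.45 + $3.17 + $42.01 = $50.64

$50.64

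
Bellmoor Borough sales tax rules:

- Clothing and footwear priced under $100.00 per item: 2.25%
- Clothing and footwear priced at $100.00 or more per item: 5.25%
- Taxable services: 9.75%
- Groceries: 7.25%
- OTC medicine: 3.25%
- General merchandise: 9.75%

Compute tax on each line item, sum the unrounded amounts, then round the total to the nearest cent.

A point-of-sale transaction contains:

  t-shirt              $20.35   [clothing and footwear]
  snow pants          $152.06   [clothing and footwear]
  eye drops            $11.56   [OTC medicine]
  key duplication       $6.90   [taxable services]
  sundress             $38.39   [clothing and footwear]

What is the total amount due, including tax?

T-shirt $20.35: clothing and footwear, under $100.00 → 2.25% → $0.457875
Snow pants $152.06: clothing and footwear, $100.00 or more → 5.25% → $7.98315
Eye drops $11.56: OTC medicine → 3.25% → $0.3757
Key duplication $6.90: taxable services → 9.75% → $0.67275
Sundress $38.39: clothing and footwear, under $100.00 → 2.25% → $0.863775
Subtotal = $229.26; unrounded tax = $10.35325 → $10.35; total due = $239.61

$239.61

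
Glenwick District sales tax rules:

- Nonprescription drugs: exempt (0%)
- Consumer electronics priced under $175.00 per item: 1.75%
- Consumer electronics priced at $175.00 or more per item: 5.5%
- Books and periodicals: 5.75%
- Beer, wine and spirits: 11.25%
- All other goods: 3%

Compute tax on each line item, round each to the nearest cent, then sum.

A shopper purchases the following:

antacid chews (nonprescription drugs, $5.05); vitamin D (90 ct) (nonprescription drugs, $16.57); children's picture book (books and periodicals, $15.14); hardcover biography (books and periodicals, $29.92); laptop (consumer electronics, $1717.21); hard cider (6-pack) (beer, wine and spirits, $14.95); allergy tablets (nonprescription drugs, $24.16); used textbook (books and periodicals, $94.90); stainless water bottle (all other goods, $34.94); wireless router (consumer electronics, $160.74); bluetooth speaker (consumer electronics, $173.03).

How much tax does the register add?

Antacid chews $5.05: nonprescription drugs → 0% → $0.00
Vitamin D (90 ct) $16.57: nonprescription drugs → 0% → $0.00
Children's picture book $15.14: books and periodicals → 5.75% → $0.87
Hardcover biography $29.92: books and periodicals → 5.75% → $1.72
Laptop $1717.21: consumer electronics, $175.00 or more → 5.5% → $94.45
Hard cider (6-pack) $14.95: beer, wine and spirits → 11.25% → $1.68
Allergy tablets $24.16: nonprescription drugs → 0% → $0.00
Used textbook $94.90: books and periodicals → 5.75% → $5.46
Stainless water bottle $34.94: all other goods → 3% → $1.05
Wireless router $160.74: consumer electronics, under $175.00 → 1.75% → $2.81
Bluetooth speaker $173.03: consumer electronics, under $175.00 → 1.75% → $3.03
Total tax = $0.87 + $1.72 + $94.45 + $1.68 + $5.46 + $1.05 + $2.81 + $3.03 = $111.07

$111.07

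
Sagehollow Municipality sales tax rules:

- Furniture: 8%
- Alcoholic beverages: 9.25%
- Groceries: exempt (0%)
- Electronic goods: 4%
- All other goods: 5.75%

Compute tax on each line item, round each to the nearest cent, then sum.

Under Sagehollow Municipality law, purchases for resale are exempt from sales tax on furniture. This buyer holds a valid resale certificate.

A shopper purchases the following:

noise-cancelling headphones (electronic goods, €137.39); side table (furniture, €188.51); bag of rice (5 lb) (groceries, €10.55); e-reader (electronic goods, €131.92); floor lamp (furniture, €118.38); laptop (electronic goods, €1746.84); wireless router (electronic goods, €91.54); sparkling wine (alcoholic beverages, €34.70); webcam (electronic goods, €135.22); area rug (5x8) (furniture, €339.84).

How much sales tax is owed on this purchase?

Noise-cancelling headphones €137.39: electronic goods → 4% → €5.50
Side table €188.51: furniture, buyer-exempt → 0% → €0.00
Bag of rice (5 lb) €10.55: groceries → 0% → €0.00
E-reader €131.92: electronic goods → 4% → €5.28
Floor lamp €118.38: furniture, buyer-exempt → 0% → €0.00
Laptop €1746.84: electronic goods → 4% → €69.87
Wireless router €91.54: electronic goods → 4% → €3.66
Sparkling wine €34.70: alcoholic beverages → 9.25% → €3.21
Webcam €135.22: electronic goods → 4% → €5.41
Area rug (5x8) €339.84: furniture, buyer-exempt → 0% → €0.00
Total tax = €5.50 + €5.28 + €69.87 + €3.66 + €3.21 + €5.41 = €92.93

€92.93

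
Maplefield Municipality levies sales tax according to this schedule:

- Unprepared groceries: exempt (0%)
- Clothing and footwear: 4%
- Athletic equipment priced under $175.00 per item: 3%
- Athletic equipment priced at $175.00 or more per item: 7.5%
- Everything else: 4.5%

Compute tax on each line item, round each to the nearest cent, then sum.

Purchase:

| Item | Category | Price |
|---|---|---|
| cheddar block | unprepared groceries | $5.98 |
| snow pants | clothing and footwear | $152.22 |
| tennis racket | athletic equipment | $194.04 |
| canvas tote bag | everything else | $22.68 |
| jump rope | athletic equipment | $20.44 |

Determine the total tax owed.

Cheddar block $5.98: unprepared groceries → 0% → $0.00
Snow pants $152.22: clothing and footwear → 4% → $6.09
Tennis racket $194.04: athletic equipment, $175.00 or more → 7.5% → $14.55
Canvas tote bag $22.68: everything else → 4.5% → $1.02
Jump rope $20.44: athletic equipment, under $175.00 → 3% → $0.61
Total tax = $6.09 + $14.55 + $1.02 + $0.61 = $22.27

$22.27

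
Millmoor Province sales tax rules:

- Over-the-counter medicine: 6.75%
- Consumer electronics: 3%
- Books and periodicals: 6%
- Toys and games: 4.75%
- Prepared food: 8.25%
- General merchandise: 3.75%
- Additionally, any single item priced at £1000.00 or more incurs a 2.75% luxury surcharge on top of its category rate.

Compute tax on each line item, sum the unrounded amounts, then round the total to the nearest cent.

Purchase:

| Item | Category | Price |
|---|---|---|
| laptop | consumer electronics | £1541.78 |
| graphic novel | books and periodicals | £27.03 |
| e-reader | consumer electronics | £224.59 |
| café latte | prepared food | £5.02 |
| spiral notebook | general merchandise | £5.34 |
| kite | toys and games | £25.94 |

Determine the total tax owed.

Laptop £1541.78: consumer electronics → 3% + 2.75% surcharge = 5.75% → £88.65235
Graphic novel £27.03: books and periodicals → 6% → £1.6218
E-reader £224.59: consumer electronics → 3% → £6.7377
Café latte £5.02: prepared food → 8.25% → £0.41415
Spiral notebook £5.34: general merchandise → 3.75% → £0.20025
Kite £25.94: toys and games → 4.75% → £1.23215
Unrounded tax sum = £98.8584 → £98.86

£98.86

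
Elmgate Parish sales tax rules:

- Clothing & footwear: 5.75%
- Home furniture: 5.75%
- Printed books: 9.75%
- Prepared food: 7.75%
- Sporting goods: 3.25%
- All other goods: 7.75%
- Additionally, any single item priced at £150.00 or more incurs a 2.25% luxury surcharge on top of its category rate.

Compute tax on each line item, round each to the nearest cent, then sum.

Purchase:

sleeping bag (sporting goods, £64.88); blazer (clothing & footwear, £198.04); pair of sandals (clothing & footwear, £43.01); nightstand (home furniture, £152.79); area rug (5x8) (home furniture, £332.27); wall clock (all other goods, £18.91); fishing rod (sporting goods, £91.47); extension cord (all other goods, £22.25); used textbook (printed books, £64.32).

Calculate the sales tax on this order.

£71.65

Sleeping bag £64.88: sporting goods → 3.25% → £2.11
Blazer £198.04: clothing & footwear → 5.75% + 2.25% surcharge = 8% → £15.84
Pair of sandals £43.01: clothing & footwear → 5.75% → £2.47
Nightstand £152.79: home furniture → 5.75% + 2.25% surcharge = 8% → £12.22
Area rug (5x8) £332.27: home furniture → 5.75% + 2.25% surcharge = 8% → £26.58
Wall clock £18.91: all other goods → 7.75% → £1.47
Fishing rod £91.47: sporting goods → 3.25% → £2.97
Extension cord £22.25: all other goods → 7.75% → £1.72
Used textbook £64.32: printed books → 9.75% → £6.27
Total tax = £2.11 + £15.84 + £2.47 + £12.22 + £26.58 + £1.47 + £2.97 + £1.72 + £6.27 = £71.65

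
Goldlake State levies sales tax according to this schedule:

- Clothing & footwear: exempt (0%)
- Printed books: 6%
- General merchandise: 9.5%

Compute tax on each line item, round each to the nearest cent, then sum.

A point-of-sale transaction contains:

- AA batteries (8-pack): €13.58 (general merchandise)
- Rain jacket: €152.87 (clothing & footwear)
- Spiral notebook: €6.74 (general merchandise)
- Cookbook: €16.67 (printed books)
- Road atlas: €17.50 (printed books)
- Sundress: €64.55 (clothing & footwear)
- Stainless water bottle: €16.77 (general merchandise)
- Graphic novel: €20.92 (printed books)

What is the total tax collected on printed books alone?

€3.31

Cookbook €16.67: printed books → 6% → €1.00
Road atlas €17.50: printed books → 6% → €1.05
Graphic novel €20.92: printed books → 6% → €1.26
Tax on printed books = €1.00 + €1.05 + €1.26 = €3.31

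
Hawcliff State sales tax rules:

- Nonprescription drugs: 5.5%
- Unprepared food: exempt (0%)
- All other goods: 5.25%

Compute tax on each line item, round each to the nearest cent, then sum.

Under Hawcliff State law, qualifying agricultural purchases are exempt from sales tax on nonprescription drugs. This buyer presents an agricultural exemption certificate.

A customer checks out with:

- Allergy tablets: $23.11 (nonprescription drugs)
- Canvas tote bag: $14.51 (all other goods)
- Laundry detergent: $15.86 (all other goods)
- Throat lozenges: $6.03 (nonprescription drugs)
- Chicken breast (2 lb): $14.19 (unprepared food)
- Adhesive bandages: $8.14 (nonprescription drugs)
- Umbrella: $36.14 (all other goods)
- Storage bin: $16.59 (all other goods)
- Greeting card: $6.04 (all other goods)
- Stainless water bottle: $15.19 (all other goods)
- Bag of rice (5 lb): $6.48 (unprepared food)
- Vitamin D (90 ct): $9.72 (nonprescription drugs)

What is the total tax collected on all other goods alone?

$5.48

Canvas tote bag $14.51: all other goods → 5.25% → $0.76
Laundry detergent $15.86: all other goods → 5.25% → $0.83
Umbrella $36.14: all other goods → 5.25% → $1.90
Storage bin $16.59: all other goods → 5.25% → $0.87
Greeting card $6.04: all other goods → 5.25% → $0.32
Stainless water bottle $15.19: all other goods → 5.25% → $0.80
Tax on all other goods = $0.76 + $0.83 + $1.90 + $0.87 + $0.32 + $0.80 = $5.48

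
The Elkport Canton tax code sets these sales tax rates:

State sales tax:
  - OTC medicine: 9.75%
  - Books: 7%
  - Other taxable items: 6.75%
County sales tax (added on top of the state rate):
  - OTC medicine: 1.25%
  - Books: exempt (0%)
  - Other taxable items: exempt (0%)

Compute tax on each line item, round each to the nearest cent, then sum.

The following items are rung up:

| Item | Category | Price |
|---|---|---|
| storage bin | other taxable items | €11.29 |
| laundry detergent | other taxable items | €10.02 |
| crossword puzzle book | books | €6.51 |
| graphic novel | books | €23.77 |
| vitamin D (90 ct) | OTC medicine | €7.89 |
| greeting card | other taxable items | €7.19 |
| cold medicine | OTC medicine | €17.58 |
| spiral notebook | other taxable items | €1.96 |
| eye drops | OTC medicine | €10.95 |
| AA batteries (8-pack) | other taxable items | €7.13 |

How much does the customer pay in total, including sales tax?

€112.95

Storage bin €11.29: other taxable items → 6.75% + 0% county = 6.75% → €0.76
Laundry detergent €10.02: other taxable items → 6.75% + 0% county = 6.75% → €0.68
Crossword puzzle book €6.51: books → 7% + 0% county = 7% → €0.46
Graphic novel €23.77: books → 7% + 0% county = 7% → €1.66
Vitamin D (90 ct) €7.89: OTC medicine → 9.75% + 1.25% county = 11% → €0.87
Greeting card €7.19: other taxable items → 6.75% + 0% county = 6.75% → €0.49
Cold medicine €17.58: OTC medicine → 9.75% + 1.25% county = 11% → €1.93
Spiral notebook €1.96: other taxable items → 6.75% + 0% county = 6.75% → €0.13
Eye drops €10.95: OTC medicine → 9.75% + 1.25% county = 11% → €1.20
AA batteries (8-pack) €7.13: other taxable items → 6.75% + 0% county = 6.75% → €0.48
Subtotal = €104.29; tax = €8.66; total due = €112.95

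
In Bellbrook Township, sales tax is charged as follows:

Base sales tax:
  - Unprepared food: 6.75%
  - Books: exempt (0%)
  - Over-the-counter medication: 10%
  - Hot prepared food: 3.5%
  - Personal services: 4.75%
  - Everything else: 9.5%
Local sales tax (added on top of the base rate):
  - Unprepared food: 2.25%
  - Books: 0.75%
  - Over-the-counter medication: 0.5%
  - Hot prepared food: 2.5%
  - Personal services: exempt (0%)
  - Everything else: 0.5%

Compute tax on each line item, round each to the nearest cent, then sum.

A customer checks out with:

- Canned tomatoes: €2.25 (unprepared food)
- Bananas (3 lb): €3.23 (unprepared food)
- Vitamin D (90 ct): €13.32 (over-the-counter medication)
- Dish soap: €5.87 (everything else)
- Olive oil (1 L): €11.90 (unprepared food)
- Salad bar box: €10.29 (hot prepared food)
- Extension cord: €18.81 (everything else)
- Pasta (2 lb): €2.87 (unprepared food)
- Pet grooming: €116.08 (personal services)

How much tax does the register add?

Canned tomatoes €2.25: unprepared food → 6.75% + 2.25% local = 9% → €0.20
Bananas (3 lb) €3.23: unprepared food → 6.75% + 2.25% local = 9% → €0.29
Vitamin D (90 ct) €13.32: over-the-counter medication → 10% + 0.5% local = 10.5% → €1.40
Dish soap €5.87: everything else → 9.5% + 0.5% local = 10% → €0.59
Olive oil (1 L) €11.90: unprepared food → 6.75% + 2.25% local = 9% → €1.07
Salad bar box €10.29: hot prepared food → 3.5% + 2.5% local = 6% → €0.62
Extension cord €18.81: everything else → 9.5% + 0.5% local = 10% → €1.88
Pasta (2 lb) €2.87: unprepared food → 6.75% + 2.25% local = 9% → €0.26
Pet grooming €116.08: personal services → 4.75% + 0% local = 4.75% → €5.51
Total tax = €0.20 + €0.29 + €1.40 + €0.59 + €1.07 + €0.62 + €1.88 + €0.26 + €5.51 = €11.82

€11.82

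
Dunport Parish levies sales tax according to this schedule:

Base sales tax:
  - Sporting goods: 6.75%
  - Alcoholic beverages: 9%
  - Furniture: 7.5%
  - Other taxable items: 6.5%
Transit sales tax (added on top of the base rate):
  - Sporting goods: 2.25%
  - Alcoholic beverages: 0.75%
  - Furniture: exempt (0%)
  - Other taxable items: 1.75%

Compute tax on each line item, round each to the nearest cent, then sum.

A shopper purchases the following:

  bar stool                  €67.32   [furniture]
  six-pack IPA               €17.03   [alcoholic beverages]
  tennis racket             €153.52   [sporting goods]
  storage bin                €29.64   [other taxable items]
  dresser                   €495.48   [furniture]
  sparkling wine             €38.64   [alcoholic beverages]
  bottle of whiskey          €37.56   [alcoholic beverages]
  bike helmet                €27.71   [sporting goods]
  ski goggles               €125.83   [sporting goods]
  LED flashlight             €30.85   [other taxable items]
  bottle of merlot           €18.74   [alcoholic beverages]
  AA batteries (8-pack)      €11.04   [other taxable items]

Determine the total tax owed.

€86.67

Bar stool €67.32: furniture → 7.5% + 0% transit = 7.5% → €5.05
Six-pack IPA €17.03: alcoholic beverages → 9% + 0.75% transit = 9.75% → €1.66
Tennis racket €153.52: sporting goods → 6.75% + 2.25% transit = 9% → €13.82
Storage bin €29.64: other taxable items → 6.5% + 1.75% transit = 8.25% → €2.45
Dresser €495.48: furniture → 7.5% + 0% transit = 7.5% → €37.16
Sparkling wine €38.64: alcoholic beverages → 9% + 0.75% transit = 9.75% → €3.77
Bottle of whiskey €37.56: alcoholic beverages → 9% + 0.75% transit = 9.75% → €3.66
Bike helmet €27.71: sporting goods → 6.75% + 2.25% transit = 9% → €2.49
Ski goggles €125.83: sporting goods → 6.75% + 2.25% transit = 9% → €11.32
LED flashlight €30.85: other taxable items → 6.5% + 1.75% transit = 8.25% → €2.55
Bottle of merlot €18.74: alcoholic beverages → 9% + 0.75% transit = 9.75% → €1.83
AA batteries (8-pack) €11.04: other taxable items → 6.5% + 1.75% transit = 8.25% → €0.91
Total tax = €5.05 + €1.66 + €13.82 + €2.45 + €37.16 + €3.77 + €3.66 + €2.49 + €11.32 + €2.55 + €1.83 + €0.91 = €86.67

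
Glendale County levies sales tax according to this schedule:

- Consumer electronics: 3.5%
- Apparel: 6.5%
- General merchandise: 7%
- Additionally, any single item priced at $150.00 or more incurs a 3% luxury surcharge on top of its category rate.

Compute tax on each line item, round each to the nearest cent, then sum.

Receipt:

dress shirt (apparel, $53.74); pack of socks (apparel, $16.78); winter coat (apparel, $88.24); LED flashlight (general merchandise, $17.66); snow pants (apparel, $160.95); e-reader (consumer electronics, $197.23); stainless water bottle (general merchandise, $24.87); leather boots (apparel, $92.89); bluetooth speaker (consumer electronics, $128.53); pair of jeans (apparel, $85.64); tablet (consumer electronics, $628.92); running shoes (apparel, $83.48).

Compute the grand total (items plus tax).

Dress shirt $53.74: apparel → 6.5% → $3.49
Pack of socks $16.78: apparel → 6.5% → $1.09
Winter coat $88.24: apparel → 6.5% → $5.74
LED flashlight $17.66: general merchandise → 7% → $1.24
Snow pants $160.95: apparel → 6.5% + 3% surcharge = 9.5% → $15.29
E-reader $197.23: consumer electronics → 3.5% + 3% surcharge = 6.5% → $12.82
Stainless water bottle $24.87: general merchandise → 7% → $1.74
Leather boots $92.89: apparel → 6.5% → $6.04
Bluetooth speaker $128.53: consumer electronics → 3.5% → $4.50
Pair of jeans $85.64: apparel → 6.5% → $5.57
Tablet $628.92: consumer electronics → 3.5% + 3% surcharge = 6.5% → $40.88
Running shoes $83.48: apparel → 6.5% → $5.43
Subtotal = $1578.93; tax = $103.83; total due = $1682.76

$1682.76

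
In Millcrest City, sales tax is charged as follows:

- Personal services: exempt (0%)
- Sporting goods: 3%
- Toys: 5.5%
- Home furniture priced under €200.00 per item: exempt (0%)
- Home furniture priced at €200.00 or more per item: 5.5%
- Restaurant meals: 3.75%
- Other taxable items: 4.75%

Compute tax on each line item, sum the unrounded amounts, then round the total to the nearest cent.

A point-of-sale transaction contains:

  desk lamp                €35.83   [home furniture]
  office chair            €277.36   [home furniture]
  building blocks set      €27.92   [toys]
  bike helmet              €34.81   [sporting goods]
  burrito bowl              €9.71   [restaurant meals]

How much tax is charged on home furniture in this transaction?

€15.25

Desk lamp €35.83: home furniture, under €200.00 → 0% → €0.00
Office chair €277.36: home furniture, €200.00 or more → 5.5% → €15.2548
Tax on home furniture: unrounded sum = €15.2548 → €15.25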